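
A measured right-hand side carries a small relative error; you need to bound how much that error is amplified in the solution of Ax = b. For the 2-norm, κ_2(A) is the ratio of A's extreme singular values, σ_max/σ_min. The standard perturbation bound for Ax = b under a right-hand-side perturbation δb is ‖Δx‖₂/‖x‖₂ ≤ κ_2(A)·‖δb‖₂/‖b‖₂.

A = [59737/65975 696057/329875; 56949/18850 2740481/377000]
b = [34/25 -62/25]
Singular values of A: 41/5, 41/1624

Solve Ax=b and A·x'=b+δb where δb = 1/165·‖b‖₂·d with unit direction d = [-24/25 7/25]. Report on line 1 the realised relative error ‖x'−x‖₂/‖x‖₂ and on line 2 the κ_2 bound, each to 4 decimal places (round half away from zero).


0.0086
1.9685

largest singular value 41/5, smallest 41/1624
κ_2(A) = (41/5) / (41/1624) = 324.8000
κ_2(A)·‖δb‖/‖b‖ = 1.9685
solve Ax = b  →  x = [73.0319 -30.6942]
2-norm of b is 2.8284; of x, 79.2199
Δx = A⁻¹·δb where δb = 1/165·2.8284·d; ‖Δx‖ = 0.6790
dividing the unrounded norms, ‖Δx‖/‖x‖ = 0.0086
tightness: 0.0086 against a bound of 1.9685 (unrounded ratio ≈ 0.0044)


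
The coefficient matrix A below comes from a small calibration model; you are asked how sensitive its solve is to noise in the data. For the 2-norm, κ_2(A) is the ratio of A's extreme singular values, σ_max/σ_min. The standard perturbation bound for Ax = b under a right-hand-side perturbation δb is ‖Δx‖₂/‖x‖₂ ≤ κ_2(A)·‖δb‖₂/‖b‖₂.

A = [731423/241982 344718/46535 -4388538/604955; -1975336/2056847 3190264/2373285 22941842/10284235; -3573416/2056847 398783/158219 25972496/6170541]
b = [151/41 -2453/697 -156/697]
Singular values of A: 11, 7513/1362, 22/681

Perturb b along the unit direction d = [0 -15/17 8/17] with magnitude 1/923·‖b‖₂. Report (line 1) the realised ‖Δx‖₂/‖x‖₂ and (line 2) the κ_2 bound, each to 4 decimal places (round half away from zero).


σ_max = 11, σ_min = 22/681
condition number: 11 ÷ (22/681) = 340.5000
perturbation bound = 340.5000·1/923 = 0.3689
solve Ax = b  →  x = [85.8740 0.0732 35.3478]
‖b‖₂ = 5.0990 and ‖x‖₂ = 92.8645
δb = ε·‖b‖·d = [0.0000 -0.0049 0.0026]; solving A·Δx = δb gives ‖Δx‖ = 0.1710
relative error = 0.0018
so the bound overstates the realised error by a factor of ≈ 200.3345 (computed from the unrounded values)

0.0018
0.3689


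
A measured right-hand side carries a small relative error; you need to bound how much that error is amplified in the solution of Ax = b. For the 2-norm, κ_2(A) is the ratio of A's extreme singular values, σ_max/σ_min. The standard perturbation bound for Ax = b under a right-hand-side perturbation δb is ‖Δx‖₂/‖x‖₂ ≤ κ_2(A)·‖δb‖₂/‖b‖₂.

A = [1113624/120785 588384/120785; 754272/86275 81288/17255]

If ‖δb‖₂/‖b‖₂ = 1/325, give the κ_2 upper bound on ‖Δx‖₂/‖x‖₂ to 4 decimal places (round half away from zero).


AᵀA = [70013491776/433680625 7467945984/86736125; 7467945984/86736125 796640832/17347225]; tr = 311174784/1500625, det = 26873856/37515625
solving λ² − 311174784/1500625·λ + 26873856/37515625 = 0 gives λ = 5184/25, 5184/1500625
κ_2(A) = √(λ_max/λ_min) = √((5184/25) / (5184/1500625)) = 245.0000
bound on ‖Δx‖/‖x‖: κ·ε = 245.0000·1/325 = 0.7538

0.7538


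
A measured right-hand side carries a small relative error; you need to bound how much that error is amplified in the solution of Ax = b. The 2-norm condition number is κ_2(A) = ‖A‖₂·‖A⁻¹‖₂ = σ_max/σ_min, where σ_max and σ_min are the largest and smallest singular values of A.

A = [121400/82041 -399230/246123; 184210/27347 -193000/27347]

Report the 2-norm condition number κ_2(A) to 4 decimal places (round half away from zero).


AᵀA = [190444900/4004001 -599872000/12012003; -599872000/12012003 1889680900/36036009]; tr = 4285000/42849, det = 10000/42849
solving λ² − 4285000/42849·λ + 10000/42849 = 0 gives λ = 100, 100/42849
σ_max=√100=10, σ_min=√(100/42849)=(10/207) → κ = 207.0000

207.0000


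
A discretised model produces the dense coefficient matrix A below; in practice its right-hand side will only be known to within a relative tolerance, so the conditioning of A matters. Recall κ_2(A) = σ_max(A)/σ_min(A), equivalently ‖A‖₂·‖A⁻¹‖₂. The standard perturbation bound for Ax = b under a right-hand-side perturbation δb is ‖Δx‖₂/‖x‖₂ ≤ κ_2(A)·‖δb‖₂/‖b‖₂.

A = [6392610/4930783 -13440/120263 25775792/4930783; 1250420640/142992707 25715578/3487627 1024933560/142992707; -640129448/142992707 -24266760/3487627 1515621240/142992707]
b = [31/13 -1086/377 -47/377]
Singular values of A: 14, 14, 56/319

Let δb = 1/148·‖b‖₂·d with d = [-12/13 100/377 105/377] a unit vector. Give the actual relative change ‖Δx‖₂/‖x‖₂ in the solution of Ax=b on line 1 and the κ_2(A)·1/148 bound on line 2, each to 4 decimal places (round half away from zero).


0.0084
0.5389

from the listed singular values, σ₁ = 14, σ_n = 56/319
κ_2(A) = 14 / (56/319) = 79.7500
κ_2(A)·‖δb‖/‖b‖ = 0.5389
solve Ax = b  →  x = [11.9614 -11.8892 -2.7645]
‖b‖ = 3.7417, ‖x‖ = 17.0900
Δx = A⁻¹·δb where δb = 1/148·3.7417·d; ‖Δx‖ = 0.1440
dividing the unrounded norms, ‖Δx‖/‖x‖ = 0.0084
realised/bound (from unrounded values) ≈ 0.0156


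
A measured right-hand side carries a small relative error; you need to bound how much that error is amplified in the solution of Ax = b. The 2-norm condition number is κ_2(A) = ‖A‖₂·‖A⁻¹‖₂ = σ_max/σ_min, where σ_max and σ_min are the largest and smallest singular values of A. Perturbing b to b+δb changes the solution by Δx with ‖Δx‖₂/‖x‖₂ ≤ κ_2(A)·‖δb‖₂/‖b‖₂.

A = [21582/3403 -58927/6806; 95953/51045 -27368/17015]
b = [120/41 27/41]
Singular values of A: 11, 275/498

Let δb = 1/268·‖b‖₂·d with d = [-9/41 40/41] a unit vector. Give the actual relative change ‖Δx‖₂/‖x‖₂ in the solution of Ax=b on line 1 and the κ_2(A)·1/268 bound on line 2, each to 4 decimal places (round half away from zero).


0.0743
0.0743

largest singular value 11, smallest 275/498
κ_2(A) = 11 / (275/498) = 19.9200
perturbation bound = 19.9200·1/268 = 0.0743
solve Ax = b  →  x = [0.1636 -0.2182]
2-norm of b is 3.0000; of x, 0.2727
Δx = A⁻¹·δb where δb = 1/268·3.0000·d; ‖Δx‖ = 0.0203
dividing the unrounded norms, ‖Δx‖/‖x‖ = 0.0743
tightness: 0.0743 against a bound of 0.0743; the bound is attained (ratio 1)


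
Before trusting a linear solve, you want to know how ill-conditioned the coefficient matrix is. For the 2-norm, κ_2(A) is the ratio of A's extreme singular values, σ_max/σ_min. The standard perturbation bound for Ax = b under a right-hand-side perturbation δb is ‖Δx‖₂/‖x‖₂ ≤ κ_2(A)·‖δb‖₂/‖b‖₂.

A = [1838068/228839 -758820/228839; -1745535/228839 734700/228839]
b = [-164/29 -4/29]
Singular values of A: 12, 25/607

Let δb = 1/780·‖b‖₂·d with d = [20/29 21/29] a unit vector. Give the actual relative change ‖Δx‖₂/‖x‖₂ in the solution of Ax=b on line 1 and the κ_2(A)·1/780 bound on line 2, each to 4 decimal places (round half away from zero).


0.0018
0.3735

from the listed singular values, σ₁ = 12, σ_n = 25/607
κ_2(A) = 12 / (25/607) = 291.3600
worst-case relative error ≤ 291.3600 × 1/780 = 0.3735
solve Ax = b  →  x = [-37.6615 -89.5210]
‖b‖ = 5.6569, ‖x‖ = 97.1206
with δb = [0.0050 0.0053], A·Δx = δb → ‖Δx‖ = 0.1761
realised ‖Δx‖/‖x‖ = 0.0018
so the bound overstates the realised error by a factor of ≈ 206.0238 (computed from the unrounded values)


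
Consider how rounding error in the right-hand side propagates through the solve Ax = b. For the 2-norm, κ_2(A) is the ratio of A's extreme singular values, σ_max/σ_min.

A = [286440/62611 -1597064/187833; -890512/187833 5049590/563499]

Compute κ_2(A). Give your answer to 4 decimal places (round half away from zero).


285.7500

AᵀA = [107116352/2467737 -602496160/7403211; -602496160/7403211 3389094212/22209633]; tr = 256067140/1306449, det = 614656/1306449
solving λ² − 256067140/1306449·λ + 614656/1306449 = 0 gives λ = 196, 3136/1306449
κ = σ_max/σ_min = 14/(56/1143) = 285.7500


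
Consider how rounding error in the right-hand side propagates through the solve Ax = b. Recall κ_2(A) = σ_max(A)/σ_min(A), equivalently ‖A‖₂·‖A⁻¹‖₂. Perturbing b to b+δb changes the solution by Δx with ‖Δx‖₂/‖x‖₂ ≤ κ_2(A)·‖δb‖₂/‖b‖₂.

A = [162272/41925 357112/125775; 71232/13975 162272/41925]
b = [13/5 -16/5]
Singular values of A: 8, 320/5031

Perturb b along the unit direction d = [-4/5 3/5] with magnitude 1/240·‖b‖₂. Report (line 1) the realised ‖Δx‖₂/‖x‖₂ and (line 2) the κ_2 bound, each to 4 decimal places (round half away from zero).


σ_max = 8, σ_min = 320/5031
κ = σ_max/σ_min = 8/(320/5031) = 125.7750
perturbation bound = 125.7750·1/240 = 0.5241
solve Ax = b  →  x = [37.6325 -50.3850]
‖b‖ = 4.1231, ‖x‖ = 62.8876
Δx = A⁻¹·δb where δb = 1/240·4.1231·d; ‖Δx‖ = 0.2701
dividing the unrounded norms, ‖Δx‖/‖x‖ = 0.0043
so the bound overstates the realised error by a factor of ≈ 122.0199 (computed from the unrounded values)

0.0043
0.5241


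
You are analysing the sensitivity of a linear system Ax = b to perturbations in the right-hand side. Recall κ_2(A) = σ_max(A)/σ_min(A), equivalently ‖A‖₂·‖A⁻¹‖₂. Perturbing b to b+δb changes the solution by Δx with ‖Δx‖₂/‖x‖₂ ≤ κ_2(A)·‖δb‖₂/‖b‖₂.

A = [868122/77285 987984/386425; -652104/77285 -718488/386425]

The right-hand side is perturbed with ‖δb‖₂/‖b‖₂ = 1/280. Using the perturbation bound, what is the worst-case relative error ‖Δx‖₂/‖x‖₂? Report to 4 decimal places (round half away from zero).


AᵀA = [47155017348/238918849 53048781792/1194594245; 53048781792/1194594245 59693495616/5972971225]; tr = 736804836/3553225, det = 1679616/3553225
eigenvalues of AᵀA: λ = (tr ± √(tr²−4·det))/2 = 5184/25, 324/142129
so κ_2 = √((5184/25) / (324/142129)) = 301.6000
bound on ‖Δx‖/‖x‖: κ·ε = 301.6000·1/280 = 1.0771

1.0771


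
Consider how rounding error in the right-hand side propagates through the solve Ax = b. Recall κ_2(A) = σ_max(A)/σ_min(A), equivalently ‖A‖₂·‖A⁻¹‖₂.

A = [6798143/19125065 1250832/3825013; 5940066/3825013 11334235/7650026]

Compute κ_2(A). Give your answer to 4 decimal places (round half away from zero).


AᵀA = [19042941401/7503089525 3627122499/1500617905; 3627122499/1500617905 2763609629/1200494324]; tr = 5009034701/1034908900, det = 14641/41396356
λ_max, λ_min = (5009034701/1034908900 ± √25088913425701669401/1071036431299210000)/2 = 121/25, 3025/41396356
σ_max=√(121/25)=(11/5), σ_min=√(3025/41396356)=(55/6434) → κ = 257.3600

257.3600


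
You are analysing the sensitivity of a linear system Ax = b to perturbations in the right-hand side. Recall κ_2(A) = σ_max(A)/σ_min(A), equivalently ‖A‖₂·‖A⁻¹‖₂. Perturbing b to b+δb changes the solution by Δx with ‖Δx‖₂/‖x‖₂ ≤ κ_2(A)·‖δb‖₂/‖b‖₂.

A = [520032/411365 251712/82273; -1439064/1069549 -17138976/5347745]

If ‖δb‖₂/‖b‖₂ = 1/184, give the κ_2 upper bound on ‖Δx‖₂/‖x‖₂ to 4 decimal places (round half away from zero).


AᵀA = [115904702016/34005204025 11126253312/1360208161; 11126253312/1360208161 667581428736/34005204025]; tr = 4636012608/201214225, det = 21233664/5030355625
eigenvalues of AᵀA: λ = (tr ± √(tr²−4·det))/2 = 576/25, 36864/201214225
σ_max=√(576/25)=(24/5), σ_min=√(36864/201214225)=(192/14185) → κ = 354.6250
worst-case relative error ≤ 354.6250 × 1/184 = 1.9273

1.9273


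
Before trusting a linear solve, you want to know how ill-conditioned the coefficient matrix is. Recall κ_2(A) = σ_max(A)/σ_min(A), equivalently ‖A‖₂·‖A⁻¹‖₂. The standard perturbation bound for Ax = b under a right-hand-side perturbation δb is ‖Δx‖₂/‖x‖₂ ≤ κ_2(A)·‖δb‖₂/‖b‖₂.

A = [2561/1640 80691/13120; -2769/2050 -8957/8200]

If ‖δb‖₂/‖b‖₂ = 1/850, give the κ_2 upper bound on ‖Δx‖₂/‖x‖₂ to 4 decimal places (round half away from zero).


0.0075

AᵀA = [170521/40000 3545451/320000; 3545451/320000 99887281/2560000]; tr = 177281/4096, det = 714025/16384
solving λ² − 177281/4096·λ + 714025/16384 = 0 gives λ = 169/4, 4225/4096
κ_2(A) = √(λ_max/λ_min) = √((169/4) / (4225/4096)) = 6.4000
perturbation bound = 6.4000·1/850 = 0.0075


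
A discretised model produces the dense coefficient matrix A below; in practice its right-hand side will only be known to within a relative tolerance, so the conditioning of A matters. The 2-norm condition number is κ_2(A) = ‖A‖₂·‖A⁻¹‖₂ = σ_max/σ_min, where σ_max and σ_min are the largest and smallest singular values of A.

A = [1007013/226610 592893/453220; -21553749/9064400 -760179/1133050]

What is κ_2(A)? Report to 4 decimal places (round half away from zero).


AᵀA = [7221745285209/284302240000 263286516339/35537780000; 263286516339/35537780000 38406716901/17768890000]; tr = 12538004409/454883584, det = 121550625/7278137344
char-poly roots: 441/16 and 275625/454883584
σ_max=√(441/16)=(21/4), σ_min=√(275625/454883584)=(525/21328) → κ = 213.2800

213.2800


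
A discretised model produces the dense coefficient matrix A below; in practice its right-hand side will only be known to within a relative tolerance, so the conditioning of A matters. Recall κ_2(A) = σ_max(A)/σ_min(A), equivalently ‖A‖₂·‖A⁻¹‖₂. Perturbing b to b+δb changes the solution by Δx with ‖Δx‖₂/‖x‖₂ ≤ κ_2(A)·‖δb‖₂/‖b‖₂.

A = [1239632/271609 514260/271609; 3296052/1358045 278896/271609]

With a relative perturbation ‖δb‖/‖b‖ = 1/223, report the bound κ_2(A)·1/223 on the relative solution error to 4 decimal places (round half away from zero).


AᵀA = [170522997136/6381613225 14210108928/1276322645; 14210108928/1276322645 1184243344/255264529]; tr = 1184195744/37761025, det = 12544/1510441
solving λ² − 1184195744/37761025·λ + 12544/1510441 = 0 gives λ = 784/25, 400/1510441
σ_max=√(784/25)=(28/5), σ_min=√(400/1510441)=(20/1229) → κ = 344.1200
bound on ‖Δx‖/‖x‖: κ·ε = 344.1200·1/223 = 1.5431

1.5431


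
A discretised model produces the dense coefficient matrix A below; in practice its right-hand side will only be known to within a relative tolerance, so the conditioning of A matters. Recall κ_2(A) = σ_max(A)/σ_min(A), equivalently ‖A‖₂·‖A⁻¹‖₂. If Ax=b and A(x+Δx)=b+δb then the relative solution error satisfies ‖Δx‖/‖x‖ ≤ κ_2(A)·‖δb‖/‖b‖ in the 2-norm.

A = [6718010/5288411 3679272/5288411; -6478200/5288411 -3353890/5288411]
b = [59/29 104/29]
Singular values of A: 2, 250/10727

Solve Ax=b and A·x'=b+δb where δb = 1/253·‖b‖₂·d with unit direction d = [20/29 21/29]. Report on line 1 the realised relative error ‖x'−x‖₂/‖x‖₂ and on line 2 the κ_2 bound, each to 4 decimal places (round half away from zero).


σ_max = 2, σ_min = 250/10727
κ_2(A) = 2 / (250/10727) = 85.8160
bound on ‖Δx‖/‖x‖: κ·ε = 85.8160·1/253 = 0.3392
solve Ax = b  →  x = [-81.2092 151.2047]
2-norm of b is 4.1231; of x, 171.6327
Δx = A⁻¹·δb where δb = 1/253·4.1231·d; ‖Δx‖ = 0.6993
dividing the unrounded norms, ‖Δx‖/‖x‖ = 0.0041
tightness: 0.0041 against a bound of 0.3392 (unrounded ratio ≈ 0.0120)

0.0041
0.3392


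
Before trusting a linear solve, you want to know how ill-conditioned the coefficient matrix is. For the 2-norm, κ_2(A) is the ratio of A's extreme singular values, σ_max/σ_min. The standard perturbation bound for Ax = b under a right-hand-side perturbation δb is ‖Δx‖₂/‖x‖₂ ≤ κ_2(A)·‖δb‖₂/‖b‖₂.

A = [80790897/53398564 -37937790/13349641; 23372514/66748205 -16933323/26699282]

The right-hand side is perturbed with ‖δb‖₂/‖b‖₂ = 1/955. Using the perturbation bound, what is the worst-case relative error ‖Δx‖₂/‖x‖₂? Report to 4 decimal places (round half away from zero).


AᵀA = [102272228746281/42406404480400 -4793780213937/1060160112010; -4793780213937/1060160112010 3595384335609/424064044804]; tr = 1597960769229/146734963600, det = 29648025/23477594176
λ_max, λ_min = (1597960769229/146734963600 ± √2553369859948207721004441/21531149542693324960000)/2 = 1089/100, 680625/5869398544
σ_max=√(1089/100)=(33/10), σ_min=√(680625/5869398544)=(825/76612) → κ = 306.4480
bound on ‖Δx‖/‖x‖: κ·ε = 306.4480·1/955 = 0.3209

0.3209


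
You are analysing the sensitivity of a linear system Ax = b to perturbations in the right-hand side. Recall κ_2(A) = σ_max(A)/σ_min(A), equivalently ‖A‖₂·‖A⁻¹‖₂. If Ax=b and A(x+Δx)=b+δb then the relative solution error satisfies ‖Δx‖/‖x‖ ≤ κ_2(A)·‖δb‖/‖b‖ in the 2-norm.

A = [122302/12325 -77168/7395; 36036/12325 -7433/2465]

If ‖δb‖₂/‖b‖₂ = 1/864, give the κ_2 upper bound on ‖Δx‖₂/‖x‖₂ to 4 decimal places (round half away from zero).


AᵀA = [26010196/243049 -81930940/729147; -81930940/729147 258085825/2187441]; tr = 585229/2601, det = 100/289
solving λ² − 585229/2601·λ + 100/289 = 0 gives λ = 225, 4/2601
κ = σ_max/σ_min = 15/(2/51) = 382.5000
perturbation bound = 382.5000·1/864 = 0.4427

0.4427


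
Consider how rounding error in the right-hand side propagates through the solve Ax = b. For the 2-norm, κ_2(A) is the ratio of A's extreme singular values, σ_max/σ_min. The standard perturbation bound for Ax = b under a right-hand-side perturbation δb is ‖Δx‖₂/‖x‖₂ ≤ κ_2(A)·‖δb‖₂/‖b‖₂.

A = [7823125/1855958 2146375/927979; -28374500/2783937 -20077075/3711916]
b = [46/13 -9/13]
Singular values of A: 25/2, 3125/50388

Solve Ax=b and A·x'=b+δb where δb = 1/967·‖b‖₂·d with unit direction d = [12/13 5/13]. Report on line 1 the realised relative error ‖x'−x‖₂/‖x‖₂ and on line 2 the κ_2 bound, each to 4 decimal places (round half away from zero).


from the listed singular values, σ₁ = 25/2, σ_n = 3125/50388
κ_2(A) = (25/2) / (3125/50388) = 201.5520
bound on ‖Δx‖/‖x‖: κ·ε = 201.5520·1/967 = 0.2084
solve Ax = b  →  x = [-22.6223 42.7569]
2-norm of b is 3.6056; of x, 48.3727
Δx = A⁻¹·δb where δb = 1/967·3.6056·d; ‖Δx‖ = 0.0601
relative error = 0.0012
realised/bound (from unrounded values) ≈ 0.0060

0.0012
0.2084


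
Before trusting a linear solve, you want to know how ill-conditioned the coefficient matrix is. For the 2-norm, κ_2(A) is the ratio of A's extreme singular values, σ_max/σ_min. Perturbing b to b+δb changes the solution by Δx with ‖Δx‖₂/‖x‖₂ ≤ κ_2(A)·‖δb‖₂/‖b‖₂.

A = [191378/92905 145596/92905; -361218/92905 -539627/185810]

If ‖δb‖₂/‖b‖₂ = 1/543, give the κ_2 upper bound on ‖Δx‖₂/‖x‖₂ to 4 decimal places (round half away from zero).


AᵀA = [578214472/29866225 433651779/29866225; 433651779/29866225 1301003737/119464900]; tr = 144554465/4778596, det = 14641/1194649
char-poly roots: 121/4 and 484/1194649
so κ_2 = √((121/4) / (484/1194649)) = 273.2500
bound on ‖Δx‖/‖x‖: κ·ε = 273.2500·1/543 = 0.5032

0.5032


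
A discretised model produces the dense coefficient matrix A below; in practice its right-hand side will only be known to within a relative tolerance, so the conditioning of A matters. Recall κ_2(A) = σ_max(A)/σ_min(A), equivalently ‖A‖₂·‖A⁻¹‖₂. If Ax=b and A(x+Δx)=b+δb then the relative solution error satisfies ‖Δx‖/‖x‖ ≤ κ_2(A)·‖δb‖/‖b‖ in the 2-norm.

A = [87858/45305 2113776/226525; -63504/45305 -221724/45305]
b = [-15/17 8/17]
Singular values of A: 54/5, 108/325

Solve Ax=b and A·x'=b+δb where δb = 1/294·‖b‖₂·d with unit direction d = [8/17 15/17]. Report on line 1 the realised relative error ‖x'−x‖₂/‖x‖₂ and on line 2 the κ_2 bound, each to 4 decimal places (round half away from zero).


0.1105
0.1105

σ_max = 54/5, σ_min = 108/325
κ_2(A) = (54/5) / (108/325) = 32.5000
κ_2(A)·‖δb‖/‖b‖ = 0.1105
solve Ax = b  →  x = [-0.0203 -0.0903]
‖b‖₂ = 1.0000 and ‖x‖₂ = 0.0926
δb = ε·‖b‖·d = [0.0016 0.0030]; solving A·Δx = δb gives ‖Δx‖ = 0.0102
relative error = 0.1105
realised/bound = 1 exactly: the bound is attained for this b and d


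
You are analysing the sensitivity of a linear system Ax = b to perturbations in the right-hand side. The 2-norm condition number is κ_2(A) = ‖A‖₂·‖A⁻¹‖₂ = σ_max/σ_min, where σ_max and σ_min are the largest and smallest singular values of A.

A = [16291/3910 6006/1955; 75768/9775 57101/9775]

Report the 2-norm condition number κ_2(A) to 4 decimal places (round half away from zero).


230.0000

M = AᵀA = [102415489/1322500 19202337/330625; 19202337/330625 14402509/330625]. tr(M)=6401021/52900, det(M)=14641/52900
solving λ² − 6401021/52900·λ + 14641/52900 = 0 gives λ = 121, 121/52900
κ_2(A) = √(λ_max/λ_min) = √(121 / (121/52900)) = 230.0000


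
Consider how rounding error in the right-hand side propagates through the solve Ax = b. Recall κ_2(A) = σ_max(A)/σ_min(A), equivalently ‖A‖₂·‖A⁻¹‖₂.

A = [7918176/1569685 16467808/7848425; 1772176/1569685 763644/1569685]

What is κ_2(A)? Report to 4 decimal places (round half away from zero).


form AᵀA = [39166043392/1465741225 81595217088/7328706125; 81595217088/7328706125 169998515344/36643530625] with trace 6799701776/216825625 and determinant 39337984/5420640625
eigenvalues of AᵀA: λ = (tr ± √(tr²−4·det))/2 = 784/25, 50176/216825625
so κ_2 = √((784/25) / (50176/216825625)) = 368.1250

368.1250


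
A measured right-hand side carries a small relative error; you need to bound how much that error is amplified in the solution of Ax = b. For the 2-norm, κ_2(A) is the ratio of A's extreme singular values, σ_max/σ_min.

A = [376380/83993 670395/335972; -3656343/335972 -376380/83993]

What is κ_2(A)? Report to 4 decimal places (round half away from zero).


AᵀA = [92517364521/667912336 2409020190/41744521; 2409020190/41744521 16071123825/667912336]; tr = 321267717/1976072, det = 169130025/63234304
char-poly roots: 2601/16 and 65025/3952144
κ_2(A) = √(λ_max/λ_min) = √((2601/16) / (65025/3952144)) = 99.4000

99.4000


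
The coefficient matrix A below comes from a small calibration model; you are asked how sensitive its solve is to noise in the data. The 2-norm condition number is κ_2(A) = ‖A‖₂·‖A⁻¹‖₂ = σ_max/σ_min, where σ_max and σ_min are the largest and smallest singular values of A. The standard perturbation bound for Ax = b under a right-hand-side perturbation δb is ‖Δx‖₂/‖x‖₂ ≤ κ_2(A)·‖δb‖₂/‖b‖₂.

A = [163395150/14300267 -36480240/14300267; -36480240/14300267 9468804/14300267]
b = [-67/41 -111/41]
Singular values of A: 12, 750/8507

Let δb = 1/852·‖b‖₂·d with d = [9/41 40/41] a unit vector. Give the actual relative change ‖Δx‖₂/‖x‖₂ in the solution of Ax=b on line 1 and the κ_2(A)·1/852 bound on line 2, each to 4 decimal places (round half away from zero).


largest singular value 12, smallest 750/8507
κ = σ_max/σ_min = 12/(750/8507) = 136.1120
worst-case relative error ≤ 136.1120 × 1/852 = 0.1598
solve Ax = b  →  x = [-7.5509 -33.1798]
2-norm of b is 3.1623; of x, 34.0281
with δb = [0.0008 0.0036], A·Δx = δb → ‖Δx‖ = 0.0421
realised ‖Δx‖/‖x‖ = 0.0012
tightness: 0.0012 against a bound of 0.1598 (unrounded ratio ≈ 0.0077)

0.0012
0.1598


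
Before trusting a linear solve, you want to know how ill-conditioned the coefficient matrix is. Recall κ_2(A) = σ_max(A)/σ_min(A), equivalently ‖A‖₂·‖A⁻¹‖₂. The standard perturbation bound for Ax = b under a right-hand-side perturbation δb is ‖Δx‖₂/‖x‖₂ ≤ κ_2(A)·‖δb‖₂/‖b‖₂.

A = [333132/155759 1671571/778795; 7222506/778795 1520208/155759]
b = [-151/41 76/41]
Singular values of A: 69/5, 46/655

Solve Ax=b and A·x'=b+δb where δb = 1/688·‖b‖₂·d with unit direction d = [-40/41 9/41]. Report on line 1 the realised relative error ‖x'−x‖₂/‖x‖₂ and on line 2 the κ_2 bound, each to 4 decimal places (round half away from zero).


0.0015
0.2856

from the listed singular values, σ₁ = 69/5, σ_n = 46/655
κ = σ_max/σ_min = (69/5)/(46/655) = 196.5000
worst-case relative error ≤ 196.5000 × 1/688 = 0.2856
solve Ax = b  →  x = [-41.1944 39.3328]
2-norm of b is 4.1231; of x, 56.9566
re-solving with b+δb shifts x by Δx of norm 0.0853
relative error = 0.0015
realised/bound (from unrounded values) ≈ 0.0052


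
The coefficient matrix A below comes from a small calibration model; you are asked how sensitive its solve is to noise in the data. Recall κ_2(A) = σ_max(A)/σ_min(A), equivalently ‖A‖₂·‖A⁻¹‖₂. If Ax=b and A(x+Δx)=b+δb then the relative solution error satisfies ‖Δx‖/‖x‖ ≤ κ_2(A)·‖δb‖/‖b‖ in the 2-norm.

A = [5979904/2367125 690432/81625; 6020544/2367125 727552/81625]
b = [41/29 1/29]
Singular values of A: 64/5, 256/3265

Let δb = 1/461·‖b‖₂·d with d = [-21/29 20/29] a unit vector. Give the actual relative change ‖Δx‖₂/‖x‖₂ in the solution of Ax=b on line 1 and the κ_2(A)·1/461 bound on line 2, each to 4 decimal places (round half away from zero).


0.0031
0.3541

largest singular value 64/5, smallest 256/3265
condition number: (64/5) ÷ (256/3265) = 163.2500
κ_2(A)·‖δb‖/‖b‖ = 0.3541
solve Ax = b  →  x = [12.2656 -3.4961]
‖b‖₂ = 1.4142 and ‖x‖₂ = 12.7541
Δx = A⁻¹·δb where δb = 1/461·1.4142·d; ‖Δx‖ = 0.0391
relative error = 0.0031
tightness: 0.0031 against a bound of 0.3541 (unrounded ratio ≈ 0.0087)


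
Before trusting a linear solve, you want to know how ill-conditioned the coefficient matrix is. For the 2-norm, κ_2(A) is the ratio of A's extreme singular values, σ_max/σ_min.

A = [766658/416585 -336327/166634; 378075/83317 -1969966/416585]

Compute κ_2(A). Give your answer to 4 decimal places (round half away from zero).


110.5000

M = AᵀA = [24622971181/1026882025 -5169933657/205376405; -5169933657/205376405 108585564721/4107528100]. tr(M)=49245529/976820, det(M)=25411681/122102500
λ_max, λ_min = (49245529/976820 ± √60608195051658489/23854432810000)/2 = 5041/100, 5041/1221025
so κ_2 = √((5041/100) / (5041/1221025)) = 110.5000


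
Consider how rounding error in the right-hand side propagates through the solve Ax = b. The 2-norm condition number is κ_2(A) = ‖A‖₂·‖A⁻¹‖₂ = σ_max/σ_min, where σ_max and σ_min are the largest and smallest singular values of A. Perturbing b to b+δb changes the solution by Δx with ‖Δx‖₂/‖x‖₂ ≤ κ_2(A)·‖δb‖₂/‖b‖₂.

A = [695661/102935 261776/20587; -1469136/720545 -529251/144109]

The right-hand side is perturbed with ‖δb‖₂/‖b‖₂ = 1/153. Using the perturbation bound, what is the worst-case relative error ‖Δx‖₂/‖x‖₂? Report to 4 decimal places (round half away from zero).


form AᵀA = [1034865108225/20767403881 1940160408000/20767403881; 1940160408000/20767403881 3637913655625/20767403881] with trace 16168784650/71859529 and determinant 87890625/71859529
solving λ² − 16168784650/71859529·λ + 87890625/71859529 = 0 gives λ = 225, 390625/71859529
σ_max=√225=15, σ_min=√(390625/71859529)=(625/8477) → κ = 203.4480
κ_2(A)·‖δb‖/‖b‖ = 1.3297

1.3297


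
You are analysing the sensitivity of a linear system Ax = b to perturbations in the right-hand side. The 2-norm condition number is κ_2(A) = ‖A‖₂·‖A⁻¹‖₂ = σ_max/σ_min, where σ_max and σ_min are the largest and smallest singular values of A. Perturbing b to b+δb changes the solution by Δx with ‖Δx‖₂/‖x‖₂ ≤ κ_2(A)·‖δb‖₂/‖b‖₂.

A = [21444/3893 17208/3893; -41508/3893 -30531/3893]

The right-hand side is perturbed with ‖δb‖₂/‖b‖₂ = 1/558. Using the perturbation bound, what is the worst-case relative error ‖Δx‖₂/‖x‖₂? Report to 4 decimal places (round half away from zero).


0.1026

AᵀA = [7552800/52441 5661900/52441; 5661900/52441 4250025/52441]; tr = 11802825/52441, det = 810000/52441
λ_max, λ_min = (11802825/52441 ± √139136769140625/2750058481)/2 = 225, 3600/52441
σ_max=√225=15, σ_min=√(3600/52441)=(60/229) → κ = 57.2500
perturbation bound = 57.2500·1/558 = 0.1026


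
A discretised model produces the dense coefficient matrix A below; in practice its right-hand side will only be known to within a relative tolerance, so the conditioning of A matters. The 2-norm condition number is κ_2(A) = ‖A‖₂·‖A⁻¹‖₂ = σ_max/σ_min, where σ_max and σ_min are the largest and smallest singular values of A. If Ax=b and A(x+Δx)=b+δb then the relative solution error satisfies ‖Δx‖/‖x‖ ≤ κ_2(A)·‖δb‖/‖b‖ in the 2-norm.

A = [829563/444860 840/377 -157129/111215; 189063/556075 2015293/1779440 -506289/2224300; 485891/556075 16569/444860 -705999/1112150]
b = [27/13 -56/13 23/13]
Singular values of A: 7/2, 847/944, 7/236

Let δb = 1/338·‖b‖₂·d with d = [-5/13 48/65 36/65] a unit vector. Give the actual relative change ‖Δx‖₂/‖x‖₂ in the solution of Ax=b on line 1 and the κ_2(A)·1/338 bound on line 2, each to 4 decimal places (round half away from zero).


0.0050
0.3491

from the listed singular values, σ₁ = 7/2, σ_n = 7/236
κ = σ_max/σ_min = (7/2)/(7/236) = 118.0000
worst-case relative error ≤ 118.0000 × 1/338 = 0.3491
solve Ax = b  →  x = [-58.0606 -3.0312 -82.8831]
‖b‖₂ = 5.0990 and ‖x‖₂ = 101.2415
δb = ε·‖b‖·d = [-0.0058 0.0111 0.0084]; solving A·Δx = δb gives ‖Δx‖ = 0.5086
realised ‖Δx‖/‖x‖ = 0.0050
realised/bound (from unrounded values) ≈ 0.0144


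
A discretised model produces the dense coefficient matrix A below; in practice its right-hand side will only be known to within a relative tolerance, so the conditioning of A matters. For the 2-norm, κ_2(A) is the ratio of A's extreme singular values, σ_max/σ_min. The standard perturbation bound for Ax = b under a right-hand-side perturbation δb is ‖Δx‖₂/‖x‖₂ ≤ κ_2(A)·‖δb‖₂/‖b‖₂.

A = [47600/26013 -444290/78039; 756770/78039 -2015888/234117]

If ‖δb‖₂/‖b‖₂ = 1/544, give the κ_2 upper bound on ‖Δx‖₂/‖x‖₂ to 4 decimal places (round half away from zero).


0.0091

form AᵀA = [3509424100/36036009 -10153239040/108108027; -10153239040/108108027 34558265476/324324081] with trace 78648136/385641 and determinant 600250000/385641
char-poly roots: 196 and 3062500/385641
so κ_2 = √(196 / (3062500/385641)) = 4.9680
bound on ‖Δx‖/‖x‖: κ·ε = 4.9680·1/544 = 0.0091


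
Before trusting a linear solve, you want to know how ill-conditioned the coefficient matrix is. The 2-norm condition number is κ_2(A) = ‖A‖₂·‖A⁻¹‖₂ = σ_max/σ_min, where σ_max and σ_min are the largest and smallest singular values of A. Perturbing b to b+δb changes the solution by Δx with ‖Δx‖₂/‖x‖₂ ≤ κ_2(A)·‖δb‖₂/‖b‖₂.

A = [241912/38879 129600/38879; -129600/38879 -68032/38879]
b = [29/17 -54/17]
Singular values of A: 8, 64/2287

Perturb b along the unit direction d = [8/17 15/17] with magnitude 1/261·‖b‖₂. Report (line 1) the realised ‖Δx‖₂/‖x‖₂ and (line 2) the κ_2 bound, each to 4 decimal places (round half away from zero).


σ_max = 8, σ_min = 64/2287
κ = σ_max/σ_min = 8/(64/2287) = 285.8750
perturbation bound = 285.8750·1/261 = 1.0953
solve Ax = b  →  x = [33.9632 -62.8842]
‖b‖ = 3.6056, ‖x‖ = 71.4697
Δx = A⁻¹·δb where δb = 1/261·3.6056·d; ‖Δx‖ = 0.4936
dividing the unrounded norms, ‖Δx‖/‖x‖ = 0.0069
so the bound overstates the realised error by a factor of ≈ 158.5771 (computed from the unrounded values)

0.0069
1.0953


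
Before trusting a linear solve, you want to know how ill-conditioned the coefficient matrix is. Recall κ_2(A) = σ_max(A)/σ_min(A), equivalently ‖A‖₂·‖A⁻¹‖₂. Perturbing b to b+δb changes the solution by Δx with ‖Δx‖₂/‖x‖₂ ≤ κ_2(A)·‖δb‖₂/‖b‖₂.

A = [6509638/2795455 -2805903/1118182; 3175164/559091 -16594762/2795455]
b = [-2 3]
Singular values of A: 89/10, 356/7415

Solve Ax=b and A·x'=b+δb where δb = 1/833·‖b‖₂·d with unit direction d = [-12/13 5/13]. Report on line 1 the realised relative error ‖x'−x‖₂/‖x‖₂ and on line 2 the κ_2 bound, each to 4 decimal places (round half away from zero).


largest singular value 89/10, smallest 356/7415
κ = σ_max/σ_min = (89/10)/(356/7415) = 185.3750
perturbation bound = 185.3750·1/833 = 0.2225
solve Ax = b  →  x = [45.4034 42.9310]
‖b‖₂ = 3.6056 and ‖x‖₂ = 62.4864
re-solving with b+δb shifts x by Δx of norm 0.0902
dividing the unrounded norms, ‖Δx‖/‖x‖ = 0.0014
realised/bound (from unrounded values) ≈ 0.0065

0.0014
0.2225


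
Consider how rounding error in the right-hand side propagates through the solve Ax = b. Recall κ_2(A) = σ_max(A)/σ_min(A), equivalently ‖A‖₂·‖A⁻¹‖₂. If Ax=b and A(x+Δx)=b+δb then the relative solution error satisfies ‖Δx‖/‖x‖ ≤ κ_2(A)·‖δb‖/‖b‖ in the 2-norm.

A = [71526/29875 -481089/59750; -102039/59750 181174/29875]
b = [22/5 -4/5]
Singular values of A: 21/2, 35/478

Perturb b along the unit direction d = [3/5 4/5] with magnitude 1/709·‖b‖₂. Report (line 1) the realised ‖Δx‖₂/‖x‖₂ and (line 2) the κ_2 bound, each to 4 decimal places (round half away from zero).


from the listed singular values, σ₁ = 21/2, σ_n = 35/478
κ = σ_max/σ_min = (21/2)/(35/478) = 143.4000
bound on ‖Δx‖/‖x‖: κ·ε = 143.4000·1/709 = 0.2023
solve Ax = b  →  x = [26.3284 7.2823]
‖b‖₂ = 4.4721 and ‖x‖₂ = 27.3169
δb = ε·‖b‖·d = [0.0038 0.0050]; solving A·Δx = δb gives ‖Δx‖ = 0.0861
realised ‖Δx‖/‖x‖ = 0.0032
tightness: 0.0032 against a bound of 0.2023 (unrounded ratio ≈ 0.0156)

0.0032
0.2023


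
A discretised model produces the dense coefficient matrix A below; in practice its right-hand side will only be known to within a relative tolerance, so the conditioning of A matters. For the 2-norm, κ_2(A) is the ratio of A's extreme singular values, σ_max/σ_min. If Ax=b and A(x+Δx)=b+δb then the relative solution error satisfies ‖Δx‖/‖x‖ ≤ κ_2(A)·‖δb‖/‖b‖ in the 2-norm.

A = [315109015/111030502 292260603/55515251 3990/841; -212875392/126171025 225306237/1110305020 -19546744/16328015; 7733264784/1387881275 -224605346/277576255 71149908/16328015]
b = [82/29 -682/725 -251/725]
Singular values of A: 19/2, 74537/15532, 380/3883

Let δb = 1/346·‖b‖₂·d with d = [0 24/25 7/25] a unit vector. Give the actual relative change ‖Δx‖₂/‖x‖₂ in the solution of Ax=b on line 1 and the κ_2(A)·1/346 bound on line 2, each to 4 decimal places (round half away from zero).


σ_max = 19/2, σ_min = 380/3883
κ_2(A) = (19/2) / (380/3883) = 97.0750
worst-case relative error ≤ 97.0750 × 1/346 = 0.2806
solve Ax = b  →  x = [6.1565 3.7558 -7.2544]
‖b‖₂ = 3.0000 and ‖x‖₂ = 10.2291
re-solving with b+δb shifts x by Δx of norm 0.0886
relative error = 0.0087
so the bound overstates the realised error by a factor of ≈ 32.3921 (computed from the unrounded values)

0.0087
0.2806


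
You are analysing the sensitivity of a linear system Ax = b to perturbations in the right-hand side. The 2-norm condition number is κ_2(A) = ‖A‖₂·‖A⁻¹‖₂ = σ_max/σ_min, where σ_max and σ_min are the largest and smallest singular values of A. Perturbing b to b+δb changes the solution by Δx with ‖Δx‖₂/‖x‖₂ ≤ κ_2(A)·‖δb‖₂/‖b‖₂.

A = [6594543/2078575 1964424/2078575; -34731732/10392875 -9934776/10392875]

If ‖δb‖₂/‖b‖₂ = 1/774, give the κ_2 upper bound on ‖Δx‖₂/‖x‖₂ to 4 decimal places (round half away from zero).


AᵀA = [2727102428289/128432640625 795379240152/128432640625; 795379240152/128432640625 232073502336/128432640625]; tr = 4734681489/205492225, det = 129600/8219689
λ_max, λ_min = (4734681489/205492225 ± √22414545623043257121/42227054535450625)/2 = 576/25, 5625/8219689
σ_max=√(576/25)=(24/5), σ_min=√(5625/8219689)=(75/2867) → κ = 183.4880
perturbation bound = 183.4880·1/774 = 0.2371

0.2371


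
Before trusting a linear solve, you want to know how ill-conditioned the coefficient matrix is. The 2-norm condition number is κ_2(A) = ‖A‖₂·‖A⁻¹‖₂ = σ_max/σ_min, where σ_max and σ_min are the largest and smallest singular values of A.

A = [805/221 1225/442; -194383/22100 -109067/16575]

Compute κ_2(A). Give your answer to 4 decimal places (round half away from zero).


M = AᵀA = [261923081/2890000 147329819/2167500; 147329819/2167500 331499749/6502500]. tr(M)=147332269/1040400, det(M)=2401/14400
λ_max, λ_min = (147332269/1040400 ± √21706075566572761/1082432160000)/2 = 14161/100, 49/41616
so κ_2 = √((14161/100) / (49/41616)) = 346.8000

346.8000


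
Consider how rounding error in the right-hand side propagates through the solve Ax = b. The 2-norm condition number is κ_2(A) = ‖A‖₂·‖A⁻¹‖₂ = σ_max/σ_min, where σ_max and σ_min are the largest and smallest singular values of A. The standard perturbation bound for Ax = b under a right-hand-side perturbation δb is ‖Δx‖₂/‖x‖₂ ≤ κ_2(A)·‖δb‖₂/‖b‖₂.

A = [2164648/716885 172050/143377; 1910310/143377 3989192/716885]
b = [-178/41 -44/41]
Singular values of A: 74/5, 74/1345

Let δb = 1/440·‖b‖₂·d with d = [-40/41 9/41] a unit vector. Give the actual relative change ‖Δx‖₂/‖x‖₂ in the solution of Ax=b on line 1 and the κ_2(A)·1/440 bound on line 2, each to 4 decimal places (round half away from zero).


from the listed singular values, σ₁ = 74/5, σ_n = 74/1345
condition number: (74/5) ÷ (74/1345) = 269.0000
worst-case relative error ≤ 269.0000 × 1/440 = 0.6114
solve Ax = b  →  x = [-28.0873 67.0582]
‖b‖ = 4.4721, ‖x‖ = 72.7028
Δx = A⁻¹·δb where δb = 1/440·4.4721·d; ‖Δx‖ = 0.1847
realised ‖Δx‖/‖x‖ = 0.0025
so the bound overstates the realised error by a factor of ≈ 240.6013 (computed from the unrounded values)

0.0025
0.6114


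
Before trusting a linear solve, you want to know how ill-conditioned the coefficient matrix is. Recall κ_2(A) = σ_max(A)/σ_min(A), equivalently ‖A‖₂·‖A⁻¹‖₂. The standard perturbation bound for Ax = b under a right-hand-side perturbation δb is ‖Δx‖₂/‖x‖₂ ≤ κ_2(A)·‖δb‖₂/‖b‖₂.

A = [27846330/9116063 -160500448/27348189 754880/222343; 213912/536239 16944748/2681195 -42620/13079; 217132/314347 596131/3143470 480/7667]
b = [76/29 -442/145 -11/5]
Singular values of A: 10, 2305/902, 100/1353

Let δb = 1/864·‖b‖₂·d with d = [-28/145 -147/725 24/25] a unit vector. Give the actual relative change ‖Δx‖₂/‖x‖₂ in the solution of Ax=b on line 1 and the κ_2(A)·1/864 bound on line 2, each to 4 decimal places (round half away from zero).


σ_max = 10, σ_min = 100/1353
κ = σ_max/σ_min = 10/(100/1353) = 135.3000
worst-case relative error ≤ 135.3000 × 1/864 = 0.1566
solve Ax = b  →  x = [2.4910 -12.8538 -23.6882]
2-norm of b is 4.5826; of x, 27.0658
re-solving with b+δb shifts x by Δx of norm 0.0718
realised ‖Δx‖/‖x‖ = 0.0027
realised/bound (from unrounded values) ≈ 0.0169

0.0027
0.1566


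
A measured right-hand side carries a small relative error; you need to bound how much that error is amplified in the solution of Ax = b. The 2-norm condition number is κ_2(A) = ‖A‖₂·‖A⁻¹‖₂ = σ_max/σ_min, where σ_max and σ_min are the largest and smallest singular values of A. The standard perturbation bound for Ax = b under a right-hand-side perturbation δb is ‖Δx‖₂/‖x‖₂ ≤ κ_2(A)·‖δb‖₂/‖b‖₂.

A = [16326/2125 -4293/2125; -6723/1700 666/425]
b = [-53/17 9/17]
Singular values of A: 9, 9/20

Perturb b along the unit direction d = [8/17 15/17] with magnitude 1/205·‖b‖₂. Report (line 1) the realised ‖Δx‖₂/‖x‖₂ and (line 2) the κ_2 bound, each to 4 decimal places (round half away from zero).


largest singular value 9, smallest 9/20
κ = σ_max/σ_min = 9/(9/20) = 20.0000
bound on ‖Δx‖/‖x‖: κ·ε = 20.0000·1/205 = 0.0976
solve Ax = b  →  x = [-0.9422 -2.0400]
2-norm of b is 3.1623; of x, 2.2471
Δx = A⁻¹·δb where δb = 1/205·3.1623·d; ‖Δx‖ = 0.0343
dividing the unrounded norms, ‖Δx‖/‖x‖ = 0.0153
so the bound overstates the realised error by a factor of ≈ 6.3953 (computed from the unrounded values)

0.0153
0.0976
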